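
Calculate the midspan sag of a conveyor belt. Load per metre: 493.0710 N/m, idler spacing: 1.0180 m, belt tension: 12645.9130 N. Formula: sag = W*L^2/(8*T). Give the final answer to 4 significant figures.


sag = 493.0710 * 1.0180^2 / (8 * 12645.9130)
sag = 0.005051 m


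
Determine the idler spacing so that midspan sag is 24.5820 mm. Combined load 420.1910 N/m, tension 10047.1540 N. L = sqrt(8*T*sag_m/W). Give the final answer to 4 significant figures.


sag = 24.5820/1000 = 0.024582 m
L = sqrt(8 * 10047.1540 * 0.024582 / 420.1910)
L = 2.168 m


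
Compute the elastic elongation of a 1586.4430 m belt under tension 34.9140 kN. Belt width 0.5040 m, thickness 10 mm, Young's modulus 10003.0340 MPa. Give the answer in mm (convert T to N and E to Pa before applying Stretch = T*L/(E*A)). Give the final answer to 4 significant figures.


A = 0.5040 * 0.01 = 0.00504 m^2
Stretch = 34.9140*1000 * 1586.4430 / (10003.0340e6 * 0.00504) * 1000
Stretch = 1099 mm


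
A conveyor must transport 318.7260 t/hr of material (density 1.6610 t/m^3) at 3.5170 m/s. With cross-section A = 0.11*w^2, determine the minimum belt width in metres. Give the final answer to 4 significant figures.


A_req = 318.7260 / (3.5170 * 1.6610 * 3600) = 0.0151556 m^2
w = sqrt(0.0151556 / 0.11)
w = 0.3712 m


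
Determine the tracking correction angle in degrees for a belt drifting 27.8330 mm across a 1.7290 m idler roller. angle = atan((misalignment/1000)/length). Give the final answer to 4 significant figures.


misalign_m = 27.8330 / 1000 = 0.027833 m
angle = atan(0.027833 / 1.7290)
angle = 0.9223 deg


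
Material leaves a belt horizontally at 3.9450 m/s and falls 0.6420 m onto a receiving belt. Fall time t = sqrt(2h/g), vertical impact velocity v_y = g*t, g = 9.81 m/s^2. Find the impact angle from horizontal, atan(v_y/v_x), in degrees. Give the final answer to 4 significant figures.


t = sqrt(2*0.6420/9.81) = 0.361783 s
v_y = 9.81 * 0.361783 = 3.54909 m/s
angle = atan(3.54909 / 3.9450) = 41.98 deg


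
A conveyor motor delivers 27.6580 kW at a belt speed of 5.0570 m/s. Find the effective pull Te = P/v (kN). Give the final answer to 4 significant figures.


Te = P / v = 27.6580 / 5.0570
Te = 5.469 kN


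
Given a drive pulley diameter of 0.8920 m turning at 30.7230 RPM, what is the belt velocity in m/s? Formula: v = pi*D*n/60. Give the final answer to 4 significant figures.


v = pi * 0.8920 * 30.7230 / 60
v = 1.435 m/s


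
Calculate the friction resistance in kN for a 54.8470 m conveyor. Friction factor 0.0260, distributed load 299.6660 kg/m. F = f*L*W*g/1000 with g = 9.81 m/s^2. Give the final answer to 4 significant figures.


F = 0.0260 * 54.8470 * 299.6660 * 9.81 / 1000
F = 4.192 kN


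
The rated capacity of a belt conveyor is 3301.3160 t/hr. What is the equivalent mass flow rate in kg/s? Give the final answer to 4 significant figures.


m_dot = 3301.3160 * 1000 / 3600
m_dot = 917.0 kg/s


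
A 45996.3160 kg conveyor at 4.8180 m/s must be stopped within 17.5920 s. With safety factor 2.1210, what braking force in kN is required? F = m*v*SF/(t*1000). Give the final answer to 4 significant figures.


F = 45996.3160 * 4.8180 / 17.5920 * 2.1210 / 1000
F = 26.72 kN


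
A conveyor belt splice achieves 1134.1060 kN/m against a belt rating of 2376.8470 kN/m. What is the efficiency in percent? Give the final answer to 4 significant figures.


Eff = 1134.1060 / 2376.8470 * 100
Eff = 47.71 %


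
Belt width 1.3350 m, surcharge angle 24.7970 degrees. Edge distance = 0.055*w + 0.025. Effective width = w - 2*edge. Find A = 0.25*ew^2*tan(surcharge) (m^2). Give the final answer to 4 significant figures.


edge = 0.055*1.3350 + 0.025 = 0.098425 m
ew = 1.3350 - 2*0.098425 = 1.13815 m
A = 0.25 * 1.13815^2 * tan(24.7970 deg)
A = 0.1496 m^2


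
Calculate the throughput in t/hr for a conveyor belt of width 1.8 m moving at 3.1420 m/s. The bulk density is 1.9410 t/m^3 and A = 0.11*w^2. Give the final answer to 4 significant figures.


A = 0.11 * 1.8^2 = 0.3564 m^2
C = 0.3564 * 3.1420 * 1.9410 * 3600
C = 7825 t/hr


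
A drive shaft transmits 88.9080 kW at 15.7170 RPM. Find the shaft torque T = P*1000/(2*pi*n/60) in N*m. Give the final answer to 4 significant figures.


omega = 2*pi*15.7170/60 = 1.64588 rad/s
T = 88.9080*1000 / 1.64588
T = 54020 N*m


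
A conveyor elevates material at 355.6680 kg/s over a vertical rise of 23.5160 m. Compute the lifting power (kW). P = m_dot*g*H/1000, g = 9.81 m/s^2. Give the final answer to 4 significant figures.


P = 355.6680 * 9.81 * 23.5160 / 1000
P = 82.05 kW


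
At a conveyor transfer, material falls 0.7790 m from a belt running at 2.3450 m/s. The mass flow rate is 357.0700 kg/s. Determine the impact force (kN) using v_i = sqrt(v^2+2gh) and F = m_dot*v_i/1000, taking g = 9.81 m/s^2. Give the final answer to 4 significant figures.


v_i = sqrt(2.3450^2 + 2*9.81*0.7790) = 4.55884 m/s
F = 357.0700 * 4.55884 / 1000
F = 1.628 kN


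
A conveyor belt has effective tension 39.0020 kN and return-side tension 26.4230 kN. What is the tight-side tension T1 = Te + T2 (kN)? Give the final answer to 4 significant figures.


T1 = Te + T2 = 39.0020 + 26.4230
T1 = 65.42 kN


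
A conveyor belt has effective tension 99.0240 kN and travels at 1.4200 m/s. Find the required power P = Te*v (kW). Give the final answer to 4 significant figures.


P = Te * v = 99.0240 * 1.4200
P = 140.6 kW


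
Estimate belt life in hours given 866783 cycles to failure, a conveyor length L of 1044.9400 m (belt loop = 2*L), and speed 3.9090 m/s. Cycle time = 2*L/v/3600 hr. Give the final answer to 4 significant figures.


cycle_time = 2 * 1044.9400 / 3.9090 / 3600 = 0.148509 hr
life = 866783 * 0.148509 = 128700 hours


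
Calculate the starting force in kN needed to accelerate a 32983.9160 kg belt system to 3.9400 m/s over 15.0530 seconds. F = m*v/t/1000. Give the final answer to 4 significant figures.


F = 32983.9160 * 3.9400 / 15.0530 / 1000
F = 8.633 kN


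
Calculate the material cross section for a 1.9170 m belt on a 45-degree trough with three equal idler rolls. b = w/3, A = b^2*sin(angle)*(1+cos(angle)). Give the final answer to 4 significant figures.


b = 1.9170/3 = 0.639 m
A = 0.639^2 * sin(45 deg) * (1 + cos(45 deg))
A = 0.4929 m^2


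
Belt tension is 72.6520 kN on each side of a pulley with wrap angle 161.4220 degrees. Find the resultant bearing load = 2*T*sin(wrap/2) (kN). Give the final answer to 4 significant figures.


F = 2 * 72.6520 * sin(161.4220/2 deg)
F = 143.4 kN


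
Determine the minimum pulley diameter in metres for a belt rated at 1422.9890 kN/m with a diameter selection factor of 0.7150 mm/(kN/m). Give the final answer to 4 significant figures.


D = 1422.9890 * 0.7150 / 1000
D = 1.017 m


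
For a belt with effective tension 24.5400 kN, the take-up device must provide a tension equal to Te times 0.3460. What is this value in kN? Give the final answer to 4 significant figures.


T_tu = 24.5400 * 0.3460
T_tu = 8.491 kN


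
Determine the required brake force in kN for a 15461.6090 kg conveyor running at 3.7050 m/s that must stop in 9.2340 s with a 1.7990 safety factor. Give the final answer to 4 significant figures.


F = 15461.6090 * 3.7050 / 9.2340 * 1.7990 / 1000
F = 11.16 kN


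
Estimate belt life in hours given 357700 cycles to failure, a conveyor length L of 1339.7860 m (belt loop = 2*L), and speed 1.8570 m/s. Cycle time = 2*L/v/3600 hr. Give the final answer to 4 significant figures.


cycle_time = 2 * 1339.7860 / 1.8570 / 3600 = 0.400822 hr
life = 357700 * 0.400822 = 143400 hours


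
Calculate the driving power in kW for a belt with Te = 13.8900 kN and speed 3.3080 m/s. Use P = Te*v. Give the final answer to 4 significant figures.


P = Te * v = 13.8900 * 3.3080
P = 45.95 kW


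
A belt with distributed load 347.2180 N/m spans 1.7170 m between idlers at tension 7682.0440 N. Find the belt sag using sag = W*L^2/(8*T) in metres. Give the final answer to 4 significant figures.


sag = 347.2180 * 1.7170^2 / (8 * 7682.0440)
sag = 0.01666 m


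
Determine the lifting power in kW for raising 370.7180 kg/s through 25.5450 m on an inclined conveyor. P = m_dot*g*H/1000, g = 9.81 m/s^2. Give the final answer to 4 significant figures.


P = 370.7180 * 9.81 * 25.5450 / 1000
P = 92.90 kW


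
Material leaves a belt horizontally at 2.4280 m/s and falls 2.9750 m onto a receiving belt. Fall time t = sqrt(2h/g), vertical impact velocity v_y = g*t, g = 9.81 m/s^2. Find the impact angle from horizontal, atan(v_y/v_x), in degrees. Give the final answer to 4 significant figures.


t = sqrt(2*2.9750/9.81) = 0.778796 s
v_y = 9.81 * 0.778796 = 7.63999 m/s
angle = atan(7.63999 / 2.4280) = 72.37 deg


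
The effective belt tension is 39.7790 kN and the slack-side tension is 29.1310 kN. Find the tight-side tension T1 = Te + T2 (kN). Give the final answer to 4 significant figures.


T1 = Te + T2 = 39.7790 + 29.1310
T1 = 68.91 kN


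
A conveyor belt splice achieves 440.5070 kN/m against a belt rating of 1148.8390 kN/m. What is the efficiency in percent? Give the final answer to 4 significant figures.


Eff = 440.5070 / 1148.8390 * 100
Eff = 38.34 %


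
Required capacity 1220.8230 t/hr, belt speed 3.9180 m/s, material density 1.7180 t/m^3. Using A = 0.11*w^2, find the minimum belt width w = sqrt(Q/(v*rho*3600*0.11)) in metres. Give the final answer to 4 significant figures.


A_req = 1220.8230 / (3.9180 * 1.7180 * 3600) = 0.0503805 m^2
w = sqrt(0.0503805 / 0.11)
w = 0.6768 m


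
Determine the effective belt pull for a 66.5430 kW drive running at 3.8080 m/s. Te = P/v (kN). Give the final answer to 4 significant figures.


Te = P / v = 66.5430 / 3.8080
Te = 17.47 kN


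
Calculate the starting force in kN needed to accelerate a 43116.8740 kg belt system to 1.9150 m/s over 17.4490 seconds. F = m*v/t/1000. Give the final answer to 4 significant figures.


F = 43116.8740 * 1.9150 / 17.4490 / 1000
F = 4.732 kN


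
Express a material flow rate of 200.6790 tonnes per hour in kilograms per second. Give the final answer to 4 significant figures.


m_dot = 200.6790 * 1000 / 3600
m_dot = 55.74 kg/s


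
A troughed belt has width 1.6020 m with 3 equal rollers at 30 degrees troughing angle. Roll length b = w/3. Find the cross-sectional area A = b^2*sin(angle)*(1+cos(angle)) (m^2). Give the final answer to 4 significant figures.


b = 1.6020/3 = 0.534 m
A = 0.534^2 * sin(30 deg) * (1 + cos(30 deg))
A = 0.2661 m^2


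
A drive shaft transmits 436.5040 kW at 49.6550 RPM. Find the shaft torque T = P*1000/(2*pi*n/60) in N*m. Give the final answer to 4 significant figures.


omega = 2*pi*49.6550/60 = 5.19986 rad/s
T = 436.5040*1000 / 5.19986
T = 83950 N*m


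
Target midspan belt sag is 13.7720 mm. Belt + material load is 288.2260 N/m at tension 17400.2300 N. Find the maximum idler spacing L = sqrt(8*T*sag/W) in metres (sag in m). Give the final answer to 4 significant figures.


sag = 13.7720/1000 = 0.013772 m
L = sqrt(8 * 17400.2300 * 0.013772 / 288.2260)
L = 2.579 m


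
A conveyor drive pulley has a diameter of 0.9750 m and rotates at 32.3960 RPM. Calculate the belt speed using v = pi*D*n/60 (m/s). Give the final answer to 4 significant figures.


v = pi * 0.9750 * 32.3960 / 60
v = 1.654 m/s


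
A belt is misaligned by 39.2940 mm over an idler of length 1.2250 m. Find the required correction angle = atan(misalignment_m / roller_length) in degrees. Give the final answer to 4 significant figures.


misalign_m = 39.2940 / 1000 = 0.039294 m
angle = atan(0.039294 / 1.2250)
angle = 1.837 deg


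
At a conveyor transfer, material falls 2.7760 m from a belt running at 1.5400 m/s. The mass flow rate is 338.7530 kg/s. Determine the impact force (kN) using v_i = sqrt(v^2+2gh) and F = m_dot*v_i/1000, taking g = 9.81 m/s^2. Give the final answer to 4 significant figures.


v_i = sqrt(1.5400^2 + 2*9.81*2.7760) = 7.53901 m/s
F = 338.7530 * 7.53901 / 1000
F = 2.554 kN


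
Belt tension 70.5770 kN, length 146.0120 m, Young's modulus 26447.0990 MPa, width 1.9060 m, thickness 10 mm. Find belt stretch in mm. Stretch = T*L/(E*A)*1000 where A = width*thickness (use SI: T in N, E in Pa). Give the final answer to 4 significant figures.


A = 1.9060 * 0.01 = 0.01906 m^2
Stretch = 70.5770*1000 * 146.0120 / (26447.0990e6 * 0.01906) * 1000
Stretch = 20.44 mm


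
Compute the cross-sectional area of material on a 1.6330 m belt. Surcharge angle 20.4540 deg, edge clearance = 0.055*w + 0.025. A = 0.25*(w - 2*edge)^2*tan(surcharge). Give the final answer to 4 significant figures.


edge = 0.055*1.6330 + 0.025 = 0.114815 m
ew = 1.6330 - 2*0.114815 = 1.40337 m
A = 0.25 * 1.40337^2 * tan(20.4540 deg)
A = 0.1836 m^2


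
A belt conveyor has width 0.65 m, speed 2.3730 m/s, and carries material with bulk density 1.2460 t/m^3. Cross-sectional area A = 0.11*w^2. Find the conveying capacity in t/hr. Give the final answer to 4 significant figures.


A = 0.11 * 0.65^2 = 0.046475 m^2
C = 0.046475 * 2.3730 * 1.2460 * 3600
C = 494.7 t/hr


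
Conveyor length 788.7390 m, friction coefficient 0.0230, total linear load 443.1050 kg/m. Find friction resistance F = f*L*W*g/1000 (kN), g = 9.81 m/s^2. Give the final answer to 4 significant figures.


F = 0.0230 * 788.7390 * 443.1050 * 9.81 / 1000
F = 78.86 kN


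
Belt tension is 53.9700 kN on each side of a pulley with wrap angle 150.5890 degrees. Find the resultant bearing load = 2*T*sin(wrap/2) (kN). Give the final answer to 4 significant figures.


F = 2 * 53.9700 * sin(150.5890/2 deg)
F = 104.4 kN


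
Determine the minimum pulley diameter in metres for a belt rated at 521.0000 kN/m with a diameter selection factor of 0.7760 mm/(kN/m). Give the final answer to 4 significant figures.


D = 521.0000 * 0.7760 / 1000
D = 0.4043 m


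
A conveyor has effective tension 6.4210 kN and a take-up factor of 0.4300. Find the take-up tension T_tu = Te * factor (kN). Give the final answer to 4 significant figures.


T_tu = 6.4210 * 0.4300
T_tu = 2.761 kN


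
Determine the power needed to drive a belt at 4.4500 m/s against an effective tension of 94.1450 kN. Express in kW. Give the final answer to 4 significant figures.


P = Te * v = 94.1450 * 4.4500
P = 418.9 kW


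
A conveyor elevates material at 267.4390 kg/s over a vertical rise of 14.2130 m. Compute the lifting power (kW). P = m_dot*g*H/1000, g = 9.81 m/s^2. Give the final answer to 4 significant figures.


P = 267.4390 * 9.81 * 14.2130 / 1000
P = 37.29 kW


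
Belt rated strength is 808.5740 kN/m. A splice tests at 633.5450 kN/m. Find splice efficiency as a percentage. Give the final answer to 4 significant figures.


Eff = 633.5450 / 808.5740 * 100
Eff = 78.35 %


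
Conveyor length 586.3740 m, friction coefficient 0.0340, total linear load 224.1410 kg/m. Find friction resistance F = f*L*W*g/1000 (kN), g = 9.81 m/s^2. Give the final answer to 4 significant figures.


F = 0.0340 * 586.3740 * 224.1410 * 9.81 / 1000
F = 43.84 kN


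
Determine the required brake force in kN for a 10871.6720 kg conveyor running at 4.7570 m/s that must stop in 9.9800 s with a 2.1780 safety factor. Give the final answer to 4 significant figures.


F = 10871.6720 * 4.7570 / 9.9800 * 2.1780 / 1000
F = 11.29 kN


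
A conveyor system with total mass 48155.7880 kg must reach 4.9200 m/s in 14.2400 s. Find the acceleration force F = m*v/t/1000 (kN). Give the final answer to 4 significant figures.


F = 48155.7880 * 4.9200 / 14.2400 / 1000
F = 16.64 kN


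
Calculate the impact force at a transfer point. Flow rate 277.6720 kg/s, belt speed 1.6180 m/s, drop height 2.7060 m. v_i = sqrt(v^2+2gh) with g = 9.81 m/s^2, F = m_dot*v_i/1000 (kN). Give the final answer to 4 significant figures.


v_i = sqrt(1.6180^2 + 2*9.81*2.7060) = 7.46389 m/s
F = 277.6720 * 7.46389 / 1000
F = 2.073 kN


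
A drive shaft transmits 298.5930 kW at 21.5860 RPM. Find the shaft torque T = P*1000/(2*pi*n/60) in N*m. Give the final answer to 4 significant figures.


omega = 2*pi*21.5860/60 = 2.26048 rad/s
T = 298.5930*1000 / 2.26048
T = 132100 N*m


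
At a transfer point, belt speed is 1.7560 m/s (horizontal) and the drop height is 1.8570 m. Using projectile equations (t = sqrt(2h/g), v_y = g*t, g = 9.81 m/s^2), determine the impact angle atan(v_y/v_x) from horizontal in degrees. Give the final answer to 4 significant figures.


t = sqrt(2*1.8570/9.81) = 0.615299 s
v_y = 9.81 * 0.615299 = 6.03608 m/s
angle = atan(6.03608 / 1.7560) = 73.78 deg


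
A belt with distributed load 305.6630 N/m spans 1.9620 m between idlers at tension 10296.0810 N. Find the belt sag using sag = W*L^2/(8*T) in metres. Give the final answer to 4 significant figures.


sag = 305.6630 * 1.9620^2 / (8 * 10296.0810)
sag = 0.01428 m


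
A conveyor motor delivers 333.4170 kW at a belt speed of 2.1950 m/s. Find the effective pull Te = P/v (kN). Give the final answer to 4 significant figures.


Te = P / v = 333.4170 / 2.1950
Te = 151.9 kN


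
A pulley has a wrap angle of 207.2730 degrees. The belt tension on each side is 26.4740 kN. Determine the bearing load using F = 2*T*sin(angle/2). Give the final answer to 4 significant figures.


F = 2 * 26.4740 * sin(207.2730/2 deg)
F = 51.46 kN


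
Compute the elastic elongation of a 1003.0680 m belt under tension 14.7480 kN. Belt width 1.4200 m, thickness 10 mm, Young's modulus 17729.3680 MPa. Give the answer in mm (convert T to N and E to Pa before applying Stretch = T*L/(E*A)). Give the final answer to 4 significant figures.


A = 1.4200 * 0.01 = 0.01420 m^2
Stretch = 14.7480*1000 * 1003.0680 / (17729.3680e6 * 0.01420) * 1000
Stretch = 58.76 mm


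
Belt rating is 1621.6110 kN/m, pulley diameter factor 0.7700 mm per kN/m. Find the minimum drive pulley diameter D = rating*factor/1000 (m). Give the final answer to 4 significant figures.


D = 1621.6110 * 0.7700 / 1000
D = 1.249 m


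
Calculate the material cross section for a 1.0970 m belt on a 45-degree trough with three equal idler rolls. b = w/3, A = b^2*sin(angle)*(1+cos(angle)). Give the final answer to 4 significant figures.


b = 1.0970/3 = 0.365667 m
A = 0.365667^2 * sin(45 deg) * (1 + cos(45 deg))
A = 0.1614 m^2


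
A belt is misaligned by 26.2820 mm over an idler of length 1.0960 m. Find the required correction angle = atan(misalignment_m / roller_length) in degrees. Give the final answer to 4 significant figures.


misalign_m = 26.2820 / 1000 = 0.026282 m
angle = atan(0.026282 / 1.0960)
angle = 1.374 deg


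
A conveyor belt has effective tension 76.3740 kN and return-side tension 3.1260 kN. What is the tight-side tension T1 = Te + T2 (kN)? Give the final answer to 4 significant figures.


T1 = Te + T2 = 76.3740 + 3.1260
T1 = 79.50 kN


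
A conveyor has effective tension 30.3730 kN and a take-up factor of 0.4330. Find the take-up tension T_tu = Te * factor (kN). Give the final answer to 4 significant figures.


T_tu = 30.3730 * 0.4330
T_tu = 13.15 kN


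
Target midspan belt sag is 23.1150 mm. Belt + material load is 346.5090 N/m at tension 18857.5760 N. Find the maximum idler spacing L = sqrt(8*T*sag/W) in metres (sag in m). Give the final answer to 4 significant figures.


sag = 23.1150/1000 = 0.023115 m
L = sqrt(8 * 18857.5760 * 0.023115 / 346.5090)
L = 3.172 m


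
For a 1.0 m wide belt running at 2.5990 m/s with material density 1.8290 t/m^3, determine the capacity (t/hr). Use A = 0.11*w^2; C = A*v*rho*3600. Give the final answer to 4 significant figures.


A = 0.11 * 1.0^2 = 0.11 m^2
C = 0.11 * 2.5990 * 1.8290 * 3600
C = 1882 t/hr


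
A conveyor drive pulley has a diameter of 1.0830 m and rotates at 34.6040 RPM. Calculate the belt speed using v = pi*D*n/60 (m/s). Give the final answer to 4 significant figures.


v = pi * 1.0830 * 34.6040 / 60
v = 1.962 m/s


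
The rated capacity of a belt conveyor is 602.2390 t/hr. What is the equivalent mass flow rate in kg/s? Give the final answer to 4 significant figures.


m_dot = 602.2390 * 1000 / 3600
m_dot = 167.3 kg/s


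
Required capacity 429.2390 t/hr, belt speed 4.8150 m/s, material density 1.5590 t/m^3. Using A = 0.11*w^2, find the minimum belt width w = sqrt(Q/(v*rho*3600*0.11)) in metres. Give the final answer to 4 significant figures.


A_req = 429.2390 / (4.8150 * 1.5590 * 3600) = 0.0158838 m^2
w = sqrt(0.0158838 / 0.11)
w = 0.3800 m


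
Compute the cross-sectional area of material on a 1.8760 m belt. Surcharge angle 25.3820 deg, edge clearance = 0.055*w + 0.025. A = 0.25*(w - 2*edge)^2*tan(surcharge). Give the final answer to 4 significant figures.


edge = 0.055*1.8760 + 0.025 = 0.12818 m
ew = 1.8760 - 2*0.12818 = 1.61964 m
A = 0.25 * 1.61964^2 * tan(25.3820 deg)
A = 0.3111 m^2


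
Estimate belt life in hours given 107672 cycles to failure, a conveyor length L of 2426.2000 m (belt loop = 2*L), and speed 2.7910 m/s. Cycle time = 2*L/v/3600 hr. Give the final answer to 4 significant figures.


cycle_time = 2 * 2426.2000 / 2.7910 / 3600 = 0.482941 hr
life = 107672 * 0.482941 = 52000 hours


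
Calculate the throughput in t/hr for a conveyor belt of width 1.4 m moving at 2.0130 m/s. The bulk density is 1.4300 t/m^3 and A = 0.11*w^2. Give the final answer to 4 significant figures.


A = 0.11 * 1.4^2 = 0.2156 m^2
C = 0.2156 * 2.0130 * 1.4300 * 3600
C = 2234 t/hr


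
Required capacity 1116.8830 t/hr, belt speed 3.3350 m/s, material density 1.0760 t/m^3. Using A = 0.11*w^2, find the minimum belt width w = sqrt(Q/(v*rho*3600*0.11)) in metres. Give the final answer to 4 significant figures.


A_req = 1116.8830 / (3.3350 * 1.0760 * 3600) = 0.0864564 m^2
w = sqrt(0.0864564 / 0.11)
w = 0.8865 m


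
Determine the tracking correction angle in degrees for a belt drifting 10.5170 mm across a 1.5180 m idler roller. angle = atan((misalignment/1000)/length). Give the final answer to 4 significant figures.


misalign_m = 10.5170 / 1000 = 0.010517 m
angle = atan(0.010517 / 1.5180)
angle = 0.3969 deg


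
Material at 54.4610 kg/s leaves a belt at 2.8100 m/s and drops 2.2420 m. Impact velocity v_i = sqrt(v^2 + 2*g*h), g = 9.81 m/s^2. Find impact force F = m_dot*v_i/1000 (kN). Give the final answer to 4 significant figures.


v_i = sqrt(2.8100^2 + 2*9.81*2.2420) = 7.20306 m/s
F = 54.4610 * 7.20306 / 1000
F = 0.3923 kN


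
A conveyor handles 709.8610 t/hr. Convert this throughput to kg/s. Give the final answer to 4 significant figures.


m_dot = 709.8610 * 1000 / 3600
m_dot = 197.2 kg/s


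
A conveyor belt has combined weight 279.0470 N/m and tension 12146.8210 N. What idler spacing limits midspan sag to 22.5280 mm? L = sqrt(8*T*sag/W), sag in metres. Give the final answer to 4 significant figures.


sag = 22.5280/1000 = 0.022528 m
L = sqrt(8 * 12146.8210 * 0.022528 / 279.0470)
L = 2.801 m


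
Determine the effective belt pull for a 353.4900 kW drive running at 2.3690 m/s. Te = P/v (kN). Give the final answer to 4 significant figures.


Te = P / v = 353.4900 / 2.3690
Te = 149.2 kN


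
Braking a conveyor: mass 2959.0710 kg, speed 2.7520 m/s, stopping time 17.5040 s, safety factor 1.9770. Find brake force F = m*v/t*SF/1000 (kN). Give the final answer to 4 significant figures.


F = 2959.0710 * 2.7520 / 17.5040 * 1.9770 / 1000
F = 0.9198 kN


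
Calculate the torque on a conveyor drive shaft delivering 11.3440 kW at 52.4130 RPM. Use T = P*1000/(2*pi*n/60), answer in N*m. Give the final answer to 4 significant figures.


omega = 2*pi*52.4130/60 = 5.48868 rad/s
T = 11.3440*1000 / 5.48868
T = 2067 N*m


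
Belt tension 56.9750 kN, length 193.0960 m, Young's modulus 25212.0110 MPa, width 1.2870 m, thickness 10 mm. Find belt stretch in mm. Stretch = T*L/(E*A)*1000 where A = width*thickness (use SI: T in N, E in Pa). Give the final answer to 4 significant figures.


A = 1.2870 * 0.01 = 0.01287 m^2
Stretch = 56.9750*1000 * 193.0960 / (25212.0110e6 * 0.01287) * 1000
Stretch = 33.91 mm


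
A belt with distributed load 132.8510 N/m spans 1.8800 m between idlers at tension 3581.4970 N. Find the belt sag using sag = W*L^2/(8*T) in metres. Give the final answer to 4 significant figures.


sag = 132.8510 * 1.8800^2 / (8 * 3581.4970)
sag = 0.01639 m


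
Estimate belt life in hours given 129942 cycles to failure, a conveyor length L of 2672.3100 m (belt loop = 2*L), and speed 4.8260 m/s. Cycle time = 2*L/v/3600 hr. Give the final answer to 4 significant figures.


cycle_time = 2 * 2672.3100 / 4.8260 / 3600 = 0.307629 hr
life = 129942 * 0.307629 = 39970 hours


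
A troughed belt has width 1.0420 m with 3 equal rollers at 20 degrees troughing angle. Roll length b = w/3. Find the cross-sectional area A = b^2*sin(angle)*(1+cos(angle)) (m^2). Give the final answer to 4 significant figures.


b = 1.0420/3 = 0.347333 m
A = 0.347333^2 * sin(20 deg) * (1 + cos(20 deg))
A = 0.08003 m^2


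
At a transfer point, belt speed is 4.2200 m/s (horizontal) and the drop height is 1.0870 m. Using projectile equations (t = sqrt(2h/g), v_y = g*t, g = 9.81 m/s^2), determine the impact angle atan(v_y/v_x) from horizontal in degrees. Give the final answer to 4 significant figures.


t = sqrt(2*1.0870/9.81) = 0.470755 s
v_y = 9.81 * 0.470755 = 4.61811 m/s
angle = atan(4.61811 / 4.2200) = 47.58 deg


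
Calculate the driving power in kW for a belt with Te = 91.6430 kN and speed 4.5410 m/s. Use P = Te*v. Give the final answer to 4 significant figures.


P = Te * v = 91.6430 * 4.5410
P = 416.2 kW


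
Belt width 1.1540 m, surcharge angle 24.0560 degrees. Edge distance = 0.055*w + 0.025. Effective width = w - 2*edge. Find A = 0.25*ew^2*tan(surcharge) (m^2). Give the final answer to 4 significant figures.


edge = 0.055*1.1540 + 0.025 = 0.08847 m
ew = 1.1540 - 2*0.08847 = 0.97706 m
A = 0.25 * 0.97706^2 * tan(24.0560 deg)
A = 0.1065 m^2


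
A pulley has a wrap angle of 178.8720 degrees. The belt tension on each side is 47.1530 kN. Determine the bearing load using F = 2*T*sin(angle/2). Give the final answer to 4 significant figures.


F = 2 * 47.1530 * sin(178.8720/2 deg)
F = 94.30 kN


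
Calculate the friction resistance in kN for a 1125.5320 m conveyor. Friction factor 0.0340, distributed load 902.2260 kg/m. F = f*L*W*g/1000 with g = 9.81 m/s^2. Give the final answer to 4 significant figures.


F = 0.0340 * 1125.5320 * 902.2260 * 9.81 / 1000
F = 338.7 kN


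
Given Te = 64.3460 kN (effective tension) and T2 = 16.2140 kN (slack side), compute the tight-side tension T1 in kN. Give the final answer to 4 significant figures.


T1 = Te + T2 = 64.3460 + 16.2140
T1 = 80.56 kN


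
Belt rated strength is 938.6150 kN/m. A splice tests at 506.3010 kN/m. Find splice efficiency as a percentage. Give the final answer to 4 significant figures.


Eff = 506.3010 / 938.6150 * 100
Eff = 53.94 %


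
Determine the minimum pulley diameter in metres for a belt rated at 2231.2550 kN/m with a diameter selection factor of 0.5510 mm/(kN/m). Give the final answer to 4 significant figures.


D = 2231.2550 * 0.5510 / 1000
D = 1.229 m


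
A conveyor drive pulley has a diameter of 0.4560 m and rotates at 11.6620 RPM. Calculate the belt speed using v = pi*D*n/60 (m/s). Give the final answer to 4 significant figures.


v = pi * 0.4560 * 11.6620 / 60
v = 0.2784 m/s


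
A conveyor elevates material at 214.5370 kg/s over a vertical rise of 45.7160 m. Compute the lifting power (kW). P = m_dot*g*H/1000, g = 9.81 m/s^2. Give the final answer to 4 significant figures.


P = 214.5370 * 9.81 * 45.7160 / 1000
P = 96.21 kW


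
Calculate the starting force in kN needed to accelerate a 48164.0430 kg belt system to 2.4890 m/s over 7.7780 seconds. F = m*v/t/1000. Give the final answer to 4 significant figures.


F = 48164.0430 * 2.4890 / 7.7780 / 1000
F = 15.41 kN


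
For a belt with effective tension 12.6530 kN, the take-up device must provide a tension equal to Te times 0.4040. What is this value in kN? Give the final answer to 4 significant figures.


T_tu = 12.6530 * 0.4040
T_tu = 5.112 kN


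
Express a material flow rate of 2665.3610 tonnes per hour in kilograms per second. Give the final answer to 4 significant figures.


m_dot = 2665.3610 * 1000 / 3600
m_dot = 740.4 kg/s


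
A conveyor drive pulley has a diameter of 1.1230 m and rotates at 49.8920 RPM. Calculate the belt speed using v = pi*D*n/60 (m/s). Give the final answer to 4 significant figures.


v = pi * 1.1230 * 49.8920 / 60
v = 2.934 m/s


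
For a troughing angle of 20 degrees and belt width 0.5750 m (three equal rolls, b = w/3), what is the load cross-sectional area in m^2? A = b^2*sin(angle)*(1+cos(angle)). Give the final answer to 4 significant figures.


b = 0.5750/3 = 0.191667 m
A = 0.191667^2 * sin(20 deg) * (1 + cos(20 deg))
A = 0.02437 m^2


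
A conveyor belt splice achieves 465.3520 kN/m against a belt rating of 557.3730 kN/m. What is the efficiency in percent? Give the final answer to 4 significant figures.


Eff = 465.3520 / 557.3730 * 100
Eff = 83.49 %


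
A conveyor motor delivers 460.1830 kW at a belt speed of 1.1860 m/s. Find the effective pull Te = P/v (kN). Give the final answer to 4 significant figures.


Te = P / v = 460.1830 / 1.1860
Te = 388.0 kN


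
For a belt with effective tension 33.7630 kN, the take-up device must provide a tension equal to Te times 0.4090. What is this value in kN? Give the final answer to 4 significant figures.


T_tu = 33.7630 * 0.4090
T_tu = 13.81 kN


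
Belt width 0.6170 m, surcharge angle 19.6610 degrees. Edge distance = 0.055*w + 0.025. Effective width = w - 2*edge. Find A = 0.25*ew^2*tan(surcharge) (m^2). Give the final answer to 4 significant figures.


edge = 0.055*0.6170 + 0.025 = 0.058935 m
ew = 0.6170 - 2*0.058935 = 0.49913 m
A = 0.25 * 0.49913^2 * tan(19.6610 deg)
A = 0.02225 m^2


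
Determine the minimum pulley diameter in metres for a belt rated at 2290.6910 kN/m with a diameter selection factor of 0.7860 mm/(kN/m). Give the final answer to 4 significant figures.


D = 2290.6910 * 0.7860 / 1000
D = 1.800 m


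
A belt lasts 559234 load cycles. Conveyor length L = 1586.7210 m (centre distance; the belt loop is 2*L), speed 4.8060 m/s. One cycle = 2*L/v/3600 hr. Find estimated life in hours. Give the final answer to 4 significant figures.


cycle_time = 2 * 1586.7210 / 4.8060 / 3600 = 0.183419 hr
life = 559234 * 0.183419 = 102600 hours


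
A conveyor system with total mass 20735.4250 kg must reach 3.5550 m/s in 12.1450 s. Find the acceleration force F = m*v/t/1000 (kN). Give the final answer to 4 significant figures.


F = 20735.4250 * 3.5550 / 12.1450 / 1000
F = 6.070 kN


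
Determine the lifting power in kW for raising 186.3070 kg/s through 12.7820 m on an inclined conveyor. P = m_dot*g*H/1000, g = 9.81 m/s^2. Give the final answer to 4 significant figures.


P = 186.3070 * 9.81 * 12.7820 / 1000
P = 23.36 kW


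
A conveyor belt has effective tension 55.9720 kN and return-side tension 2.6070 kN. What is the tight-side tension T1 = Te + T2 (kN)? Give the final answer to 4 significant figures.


T1 = Te + T2 = 55.9720 + 2.6070
T1 = 58.58 kN


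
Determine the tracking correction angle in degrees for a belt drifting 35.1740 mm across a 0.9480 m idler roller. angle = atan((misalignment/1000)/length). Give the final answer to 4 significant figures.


misalign_m = 35.1740 / 1000 = 0.035174 m
angle = atan(0.035174 / 0.9480)
angle = 2.125 deg


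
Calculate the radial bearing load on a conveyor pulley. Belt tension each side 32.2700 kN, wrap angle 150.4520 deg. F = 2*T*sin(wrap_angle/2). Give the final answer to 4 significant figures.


F = 2 * 32.2700 * sin(150.4520/2 deg)
F = 62.41 kN


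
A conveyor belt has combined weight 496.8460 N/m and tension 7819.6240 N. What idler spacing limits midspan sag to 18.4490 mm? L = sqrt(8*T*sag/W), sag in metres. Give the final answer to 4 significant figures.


sag = 18.4490/1000 = 0.018449 m
L = sqrt(8 * 7819.6240 * 0.018449 / 496.8460)
L = 1.524 m


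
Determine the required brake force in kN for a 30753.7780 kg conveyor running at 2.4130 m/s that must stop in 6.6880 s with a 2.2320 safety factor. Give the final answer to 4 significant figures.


F = 30753.7780 * 2.4130 / 6.6880 * 2.2320 / 1000
F = 24.77 kN


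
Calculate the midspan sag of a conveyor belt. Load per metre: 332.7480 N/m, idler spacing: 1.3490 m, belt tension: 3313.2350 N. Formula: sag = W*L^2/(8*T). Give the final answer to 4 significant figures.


sag = 332.7480 * 1.3490^2 / (8 * 3313.2350)
sag = 0.02285 m


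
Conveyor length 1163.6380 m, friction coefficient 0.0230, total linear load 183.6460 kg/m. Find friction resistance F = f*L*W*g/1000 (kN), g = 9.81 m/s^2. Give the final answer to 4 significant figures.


F = 0.0230 * 1163.6380 * 183.6460 * 9.81 / 1000
F = 48.22 kN


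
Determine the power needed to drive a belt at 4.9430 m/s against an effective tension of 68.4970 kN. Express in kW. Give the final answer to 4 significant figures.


P = Te * v = 68.4970 * 4.9430
P = 338.6 kW


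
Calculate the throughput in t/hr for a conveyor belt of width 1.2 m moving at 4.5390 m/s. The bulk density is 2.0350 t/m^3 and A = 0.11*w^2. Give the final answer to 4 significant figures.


A = 0.11 * 1.2^2 = 0.1584 m^2
C = 0.1584 * 4.5390 * 2.0350 * 3600
C = 5267 t/hr


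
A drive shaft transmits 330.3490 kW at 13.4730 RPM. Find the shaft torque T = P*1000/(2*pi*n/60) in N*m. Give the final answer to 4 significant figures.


omega = 2*pi*13.4730/60 = 1.41089 rad/s
T = 330.3490*1000 / 1.41089
T = 234100 N*m


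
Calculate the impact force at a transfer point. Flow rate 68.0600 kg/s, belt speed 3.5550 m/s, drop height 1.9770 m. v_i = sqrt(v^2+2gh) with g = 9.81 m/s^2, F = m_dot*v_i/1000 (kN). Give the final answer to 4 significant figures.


v_i = sqrt(3.5550^2 + 2*9.81*1.9770) = 7.17125 m/s
F = 68.0600 * 7.17125 / 1000
F = 0.4881 kN


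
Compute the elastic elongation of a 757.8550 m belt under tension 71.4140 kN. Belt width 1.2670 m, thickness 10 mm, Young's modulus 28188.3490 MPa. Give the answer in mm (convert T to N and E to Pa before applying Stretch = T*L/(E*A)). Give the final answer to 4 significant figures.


A = 1.2670 * 0.01 = 0.01267 m^2
Stretch = 71.4140*1000 * 757.8550 / (28188.3490e6 * 0.01267) * 1000
Stretch = 151.5 mm


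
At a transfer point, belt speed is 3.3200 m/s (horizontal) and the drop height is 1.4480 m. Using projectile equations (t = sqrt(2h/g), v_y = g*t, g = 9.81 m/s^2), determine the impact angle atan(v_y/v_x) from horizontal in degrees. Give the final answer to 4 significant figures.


t = sqrt(2*1.4480/9.81) = 0.543331 s
v_y = 9.81 * 0.543331 = 5.33008 m/s
angle = atan(5.33008 / 3.3200) = 58.08 deg


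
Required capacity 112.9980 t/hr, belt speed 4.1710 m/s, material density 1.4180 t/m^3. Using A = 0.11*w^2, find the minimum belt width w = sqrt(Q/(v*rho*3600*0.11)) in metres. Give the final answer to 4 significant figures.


A_req = 112.9980 / (4.1710 * 1.4180 * 3600) = 0.00530703 m^2
w = sqrt(0.00530703 / 0.11)
w = 0.2196 m


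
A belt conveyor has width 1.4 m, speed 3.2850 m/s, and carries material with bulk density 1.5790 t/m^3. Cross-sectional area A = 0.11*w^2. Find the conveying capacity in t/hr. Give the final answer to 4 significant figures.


A = 0.11 * 1.4^2 = 0.2156 m^2
C = 0.2156 * 3.2850 * 1.5790 * 3600
C = 4026 t/hr


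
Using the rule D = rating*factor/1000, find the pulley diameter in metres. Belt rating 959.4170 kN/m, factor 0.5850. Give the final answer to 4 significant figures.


D = 959.4170 * 0.5850 / 1000
D = 0.5613 m


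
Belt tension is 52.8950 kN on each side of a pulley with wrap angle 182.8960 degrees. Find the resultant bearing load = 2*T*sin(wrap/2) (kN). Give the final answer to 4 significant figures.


F = 2 * 52.8950 * sin(182.8960/2 deg)
F = 105.8 kN


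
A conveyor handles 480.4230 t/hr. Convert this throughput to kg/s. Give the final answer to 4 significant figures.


m_dot = 480.4230 * 1000 / 3600
m_dot = 133.5 kg/s


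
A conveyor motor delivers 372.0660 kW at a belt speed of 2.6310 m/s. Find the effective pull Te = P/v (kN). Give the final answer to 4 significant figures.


Te = P / v = 372.0660 / 2.6310
Te = 141.4 kN


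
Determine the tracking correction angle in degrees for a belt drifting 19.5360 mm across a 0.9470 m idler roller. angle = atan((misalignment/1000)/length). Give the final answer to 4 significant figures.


misalign_m = 19.5360 / 1000 = 0.019536 m
angle = atan(0.019536 / 0.9470)
angle = 1.182 deg


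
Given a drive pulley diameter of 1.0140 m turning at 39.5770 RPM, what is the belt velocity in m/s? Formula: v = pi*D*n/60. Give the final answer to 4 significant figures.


v = pi * 1.0140 * 39.5770 / 60
v = 2.101 m/s


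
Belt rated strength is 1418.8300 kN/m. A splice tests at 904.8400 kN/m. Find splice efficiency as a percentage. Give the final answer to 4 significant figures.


Eff = 904.8400 / 1418.8300 * 100
Eff = 63.77 %


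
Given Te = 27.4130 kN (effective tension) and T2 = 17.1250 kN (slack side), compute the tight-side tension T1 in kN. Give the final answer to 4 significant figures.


T1 = Te + T2 = 27.4130 + 17.1250
T1 = 44.54 kN


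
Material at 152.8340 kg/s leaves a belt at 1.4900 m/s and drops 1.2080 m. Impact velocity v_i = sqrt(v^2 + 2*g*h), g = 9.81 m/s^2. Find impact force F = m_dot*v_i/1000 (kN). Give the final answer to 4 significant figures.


v_i = sqrt(1.4900^2 + 2*9.81*1.2080) = 5.09127 m/s
F = 152.8340 * 5.09127 / 1000
F = 0.7781 kN


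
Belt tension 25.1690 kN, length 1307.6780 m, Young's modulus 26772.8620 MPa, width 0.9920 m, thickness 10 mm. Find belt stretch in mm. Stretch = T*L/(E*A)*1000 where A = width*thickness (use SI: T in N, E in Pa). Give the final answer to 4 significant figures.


A = 0.9920 * 0.01 = 0.00992 m^2
Stretch = 25.1690*1000 * 1307.6780 / (26772.8620e6 * 0.00992) * 1000
Stretch = 123.9 mm


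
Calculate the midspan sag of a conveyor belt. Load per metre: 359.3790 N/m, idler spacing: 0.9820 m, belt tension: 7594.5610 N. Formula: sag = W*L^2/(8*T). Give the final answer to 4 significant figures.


sag = 359.3790 * 0.9820^2 / (8 * 7594.5610)
sag = 0.005704 m


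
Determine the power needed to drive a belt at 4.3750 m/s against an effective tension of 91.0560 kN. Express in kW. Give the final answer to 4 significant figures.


P = Te * v = 91.0560 * 4.3750
P = 398.4 kW


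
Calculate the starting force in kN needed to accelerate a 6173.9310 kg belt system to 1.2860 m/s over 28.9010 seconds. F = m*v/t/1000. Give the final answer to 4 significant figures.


F = 6173.9310 * 1.2860 / 28.9010 / 1000
F = 0.2747 kN


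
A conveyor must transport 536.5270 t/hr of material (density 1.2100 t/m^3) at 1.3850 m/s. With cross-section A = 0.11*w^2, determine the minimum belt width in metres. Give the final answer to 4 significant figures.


A_req = 536.5270 / (1.3850 * 1.2100 * 3600) = 0.0889312 m^2
w = sqrt(0.0889312 / 0.11)
w = 0.8991 m


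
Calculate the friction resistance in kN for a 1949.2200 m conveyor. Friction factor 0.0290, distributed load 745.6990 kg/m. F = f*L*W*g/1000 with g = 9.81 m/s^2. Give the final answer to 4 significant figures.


F = 0.0290 * 1949.2200 * 745.6990 * 9.81 / 1000
F = 413.5 kN


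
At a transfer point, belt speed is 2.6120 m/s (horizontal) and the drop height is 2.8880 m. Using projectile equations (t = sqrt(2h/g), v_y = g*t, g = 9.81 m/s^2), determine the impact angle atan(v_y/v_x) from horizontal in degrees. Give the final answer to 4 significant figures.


t = sqrt(2*2.8880/9.81) = 0.767325 s
v_y = 9.81 * 0.767325 = 7.52746 m/s
angle = atan(7.52746 / 2.6120) = 70.86 deg


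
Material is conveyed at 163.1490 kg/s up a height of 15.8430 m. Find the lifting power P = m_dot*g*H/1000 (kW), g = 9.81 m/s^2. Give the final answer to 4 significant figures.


P = 163.1490 * 9.81 * 15.8430 / 1000
P = 25.36 kW
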